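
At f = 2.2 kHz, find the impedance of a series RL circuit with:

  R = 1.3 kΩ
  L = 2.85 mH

Step 1 — Angular frequency: ω = 2π·f = 2π·2200 = 1.382e+04 rad/s.
Step 2 — Component impedances:
  R: Z = R = 1300 Ω
  L: Z = jωL = j·1.382e+04·0.00285 = 0 + j39.4 Ω
Step 3 — Series combination: Z_total = R + L = 1300 + j39.4 Ω = 1301∠1.7° Ω.

Z = 1300 + j39.4 Ω = 1301∠1.7° Ω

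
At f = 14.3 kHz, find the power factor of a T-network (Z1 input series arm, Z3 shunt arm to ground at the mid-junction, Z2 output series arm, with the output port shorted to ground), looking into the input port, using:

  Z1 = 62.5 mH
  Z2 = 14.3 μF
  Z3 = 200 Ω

Step 1 — Angular frequency: ω = 2π·f = 2π·1.43e+04 = 8.985e+04 rad/s.
Step 2 — Component impedances:
  Z1: Z = jωL = j·8.985e+04·0.0625 = 0 + j5616 Ω
  Z2: Z = 1/(jωC) = -j/(ω·C) = 0 - j0.7783 Ω
  Z3: Z = R = 200 Ω
Step 3 — With the output port shorted to ground, the output series arm Z2 runs from the junction to ground; the shunt arm Z3 also runs from the junction to ground. They appear in parallel: Z3 || Z2 = 0.003029 - j0.7783 Ω.
Step 4 — Series with input arm Z1: Z_in = Z1 + (Z3 || Z2) = 0.003029 + j5615 Ω = 5615∠90.0° Ω.
Step 5 — Power factor: PF = cos(φ) = Re(Z)/|Z| = 0.003029/5615 = 5.394e-07.
Step 6 — Type: Im(Z) = 5615 ⇒ lagging (phase φ = 90.0°).

PF = 5.394e-07 (lagging, φ = 90.0°)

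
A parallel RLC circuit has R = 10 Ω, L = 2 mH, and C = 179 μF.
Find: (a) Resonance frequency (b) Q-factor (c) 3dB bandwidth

Step 1 — Resonance: ω₀ = 1/√(LC) = 1/√(0.002·0.000179) = 1671 rad/s.
Step 2 — f₀ = ω₀/(2π) = 266 Hz.
Step 3 — Parallel Q: Q = R/(ω₀L) = 10/(1671·0.002) = 2.992.
Step 4 — Bandwidth: Δω = ω₀/Q = 558.7 rad/s; BW = Δω/(2π) = 88.91 Hz.

(a) f₀ = 266 Hz  (b) Q = 2.992  (c) BW = 88.91 Hz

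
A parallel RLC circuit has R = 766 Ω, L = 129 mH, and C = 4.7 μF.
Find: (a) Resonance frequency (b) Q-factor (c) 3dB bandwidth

Step 1 — Resonance: ω₀ = 1/√(LC) = 1/√(0.129·4.7e-06) = 1284 rad/s.
Step 2 — f₀ = ω₀/(2π) = 204.4 Hz.
Step 3 — Parallel Q: Q = R/(ω₀L) = 766/(1284·0.129) = 4.624.
Step 4 — Bandwidth: Δω = ω₀/Q = 277.8 rad/s; BW = Δω/(2π) = 44.21 Hz.

(a) f₀ = 204.4 Hz  (b) Q = 4.624  (c) BW = 44.21 Hz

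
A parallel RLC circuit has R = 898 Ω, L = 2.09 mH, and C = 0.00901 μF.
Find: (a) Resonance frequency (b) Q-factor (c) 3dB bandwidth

Step 1 — Resonance: ω₀ = 1/√(LC) = 1/√(0.00209·9.01e-09) = 2.304e+05 rad/s.
Step 2 — f₀ = ω₀/(2π) = 3.668e+04 Hz.
Step 3 — Parallel Q: Q = R/(ω₀L) = 898/(2.304e+05·0.00209) = 1.865.
Step 4 — Bandwidth: Δω = ω₀/Q = 1.236e+05 rad/s; BW = Δω/(2π) = 1.967e+04 Hz.

(a) f₀ = 3.668e+04 Hz  (b) Q = 1.865  (c) BW = 1.967e+04 Hz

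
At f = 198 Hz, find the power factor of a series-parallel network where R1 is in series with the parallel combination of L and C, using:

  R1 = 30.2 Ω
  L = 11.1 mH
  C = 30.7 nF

Step 1 — Angular frequency: ω = 2π·f = 2π·198 = 1244 rad/s.
Step 2 — Component impedances:
  R1: Z = R = 30.2 Ω
  L: Z = jωL = j·1244·0.0111 = 0 + j13.81 Ω
  C: Z = 1/(jωC) = -j/(ω·C) = 0 - j2.618e+04 Ω
Step 3 — Parallel branch: L || C = 1/(1/L + 1/C) = 0 + j13.82 Ω.
Step 4 — Series with R1: Z_total = R1 + (L || C) = 30.2 + j13.82 Ω = 33.21∠24.6° Ω.
Step 5 — Power factor: PF = cos(φ) = Re(Z)/|Z| = 30.2/33.21 = 0.9094.
Step 6 — Type: Im(Z) = 13.82 ⇒ lagging (phase φ = 24.6°).

PF = 0.9094 (lagging, φ = 24.6°)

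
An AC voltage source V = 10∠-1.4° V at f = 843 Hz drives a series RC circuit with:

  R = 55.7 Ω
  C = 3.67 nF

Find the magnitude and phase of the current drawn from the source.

Step 1 — Angular frequency: ω = 2π·f = 2π·843 = 5297 rad/s.
Step 2 — Component impedances:
  R: Z = R = 55.7 Ω
  C: Z = 1/(jωC) = -j/(ω·C) = 0 - j5.144e+04 Ω
Step 3 — Series combination: Z_total = R + C = 55.7 - j5.144e+04 Ω = 5.144e+04∠-89.9° Ω.
Step 4 — Source phasor: V = 10∠-1.4° V = 9.997 - j0.2443 V.
Step 5 — Ohm's law: I = V / Z_total = (9.997 - j0.2443) / (55.7 - j5.144e+04) = 4.96e-06 + j0.0001943 A.
Step 6 — Convert to polar: |I| = 0.0001944 A, ∠I = 88.5°.

I = 0.0001944∠88.5° A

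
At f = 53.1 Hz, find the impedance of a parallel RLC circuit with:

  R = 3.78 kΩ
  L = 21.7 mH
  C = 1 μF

Step 1 — Angular frequency: ω = 2π·f = 2π·53.1 = 333.6 rad/s.
Step 2 — Component impedances:
  R: Z = R = 3780 Ω
  L: Z = jωL = j·333.6·0.0217 = 0 + j7.24 Ω
  C: Z = 1/(jωC) = -j/(ω·C) = 0 - j2997 Ω
Step 3 — Parallel combination: 1/Z_total = 1/R + 1/L + 1/C; Z_total = 0.01393 + j7.257 Ω = 7.257∠89.9° Ω.

Z = 0.01393 + j7.257 Ω = 7.257∠89.9° Ω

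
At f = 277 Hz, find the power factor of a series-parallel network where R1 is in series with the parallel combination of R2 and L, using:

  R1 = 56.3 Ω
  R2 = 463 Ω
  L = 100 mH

Step 1 — Angular frequency: ω = 2π·f = 2π·277 = 1740 rad/s.
Step 2 — Component impedances:
  R1: Z = R = 56.3 Ω
  R2: Z = R = 463 Ω
  L: Z = jωL = j·1740·0.1 = 0 + j174 Ω
Step 3 — Parallel branch: R2 || L = 1/(1/R2 + 1/L) = 57.32 + j152.5 Ω.
Step 4 — Series with R1: Z_total = R1 + (R2 || L) = 113.6 + j152.5 Ω = 190.2∠53.3° Ω.
Step 5 — Power factor: PF = cos(φ) = Re(Z)/|Z| = 113.62/190.17 = 0.5975.
Step 6 — Type: Im(Z) = 152.5 ⇒ lagging (phase φ = 53.3°).

PF = 0.5975 (lagging, φ = 53.3°)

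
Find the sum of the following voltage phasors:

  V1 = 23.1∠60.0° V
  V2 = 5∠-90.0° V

Step 1 — Convert each phasor to rectangular form:
  V1 = 23.1·(cos(60.0°) + j·sin(60.0°)) = 11.55 + j20.01 V
  V2 = 5·(cos(-90.0°) + j·sin(-90.0°)) = 0 - j5 V
Step 2 — Sum components: V_total = 11.55 + j15.01 V.
Step 3 — Convert to polar: |V_total| = 18.94 V, ∠V_total = 52.4°.

V_total = 18.94∠52.4° V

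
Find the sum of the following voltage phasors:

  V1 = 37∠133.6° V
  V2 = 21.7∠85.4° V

Step 1 — Convert each phasor to rectangular form:
  V1 = 37·(cos(133.6°) + j·sin(133.6°)) = -25.52 + j26.79 V
  V2 = 21.7·(cos(85.4°) + j·sin(85.4°)) = 1.74 + j21.63 V
Step 2 — Sum components: V_total = -23.78 + j48.42 V.
Step 3 — Convert to polar: |V_total| = 53.95 V, ∠V_total = 116.2°.

V_total = 53.95∠116.2° V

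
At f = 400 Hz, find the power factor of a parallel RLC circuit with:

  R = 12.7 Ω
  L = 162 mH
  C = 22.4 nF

Step 1 — Angular frequency: ω = 2π·f = 2π·400 = 2513 rad/s.
Step 2 — Component impedances:
  R: Z = R = 12.7 Ω
  L: Z = jωL = j·2513·0.162 = 0 + j407.2 Ω
  C: Z = 1/(jωC) = -j/(ω·C) = 0 - j1.776e+04 Ω
Step 3 — Parallel combination: 1/Z_total = 1/R + 1/L + 1/C; Z_total = 12.69 + j0.3867 Ω = 12.69∠1.7° Ω.
Step 4 — Power factor: PF = cos(φ) = Re(Z)/|Z| = 12.688/12.694 = 0.9995.
Step 5 — Type: Im(Z) = 0.3867 ⇒ lagging (phase φ = 1.7°).

PF = 0.9995 (lagging, φ = 1.7°)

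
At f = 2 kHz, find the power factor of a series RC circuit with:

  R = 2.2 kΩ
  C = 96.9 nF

Step 1 — Angular frequency: ω = 2π·f = 2π·2000 = 1.257e+04 rad/s.
Step 2 — Component impedances:
  R: Z = R = 2200 Ω
  C: Z = 1/(jωC) = -j/(ω·C) = 0 - j821.2 Ω
Step 3 — Series combination: Z_total = R + C = 2200 - j821.2 Ω = 2348∠-20.5° Ω.
Step 4 — Power factor: PF = cos(φ) = Re(Z)/|Z| = 2200/2348.28 = 0.9369.
Step 5 — Type: Im(Z) = -821.2 ⇒ leading (phase φ = -20.5°).

PF = 0.9369 (leading, φ = -20.5°)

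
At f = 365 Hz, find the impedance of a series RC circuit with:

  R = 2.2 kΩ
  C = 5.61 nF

Step 1 — Angular frequency: ω = 2π·f = 2π·365 = 2293 rad/s.
Step 2 — Component impedances:
  R: Z = R = 2200 Ω
  C: Z = 1/(jωC) = -j/(ω·C) = 0 - j7.773e+04 Ω
Step 3 — Series combination: Z_total = R + C = 2200 - j7.773e+04 Ω = 7.776e+04∠-88.4° Ω.

Z = 2200 - j7.773e+04 Ω = 7.776e+04∠-88.4° Ω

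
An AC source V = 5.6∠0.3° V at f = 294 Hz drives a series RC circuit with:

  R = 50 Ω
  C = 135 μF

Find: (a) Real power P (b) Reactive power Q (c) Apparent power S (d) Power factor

Step 1 — Angular frequency: ω = 2π·f = 2π·294 = 1847 rad/s.
Step 2 — Component impedances:
  R: Z = R = 50 Ω
  C: Z = 1/(jωC) = -j/(ω·C) = 0 - j4.01 Ω
Step 3 — Series combination: Z_total = R + C = 50 - j4.01 Ω = 50.16∠-4.6° Ω.
Step 4 — Source phasor: V = 5.6∠0.3° V = 5.6 + j0.02932 V.
Step 5 — Current: I = V / Z = 0.1112 + j0.009507 A = 0.1116∠4.9° A.
Step 6 — Complex power: S = V·I* = 0.6232 - j0.04998 VA.
Step 7 — Real power: P = Re(S) = 0.6232 W.
Step 8 — Reactive power: Q = Im(S) = -0.04998 VAR.
Step 9 — Apparent power: |S| = 0.6252 VA.
Step 10 — Power factor: PF = P/|S| = 0.9968 (leading).

(a) P = 0.6232 W  (b) Q = -0.04998 VAR  (c) S = 0.6252 VA  (d) PF = 0.9968 (leading)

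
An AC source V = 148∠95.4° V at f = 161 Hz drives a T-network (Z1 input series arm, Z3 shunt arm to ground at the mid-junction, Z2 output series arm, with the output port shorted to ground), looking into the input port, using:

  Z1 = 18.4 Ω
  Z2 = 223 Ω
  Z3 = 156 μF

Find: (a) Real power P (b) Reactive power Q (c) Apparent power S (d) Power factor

Step 1 — Angular frequency: ω = 2π·f = 2π·161 = 1012 rad/s.
Step 2 — Component impedances:
  Z1: Z = R = 18.4 Ω
  Z2: Z = R = 223 Ω
  Z3: Z = 1/(jωC) = -j/(ω·C) = 0 - j6.337 Ω
Step 3 — With the output port shorted to ground, the output series arm Z2 runs from the junction to ground; the shunt arm Z3 also runs from the junction to ground. They appear in parallel: Z3 || Z2 = 0.1799 - j6.332 Ω.
Step 4 — Series with input arm Z1: Z_in = Z1 + (Z3 || Z2) = 18.58 - j6.332 Ω = 19.63∠-18.8° Ω.
Step 5 — Source phasor: V = 148∠95.4° V = -13.93 + j147.3 V.
Step 6 — Current: I = V / Z = -3.093 + j6.876 A = 7.54∠114.2° A.
Step 7 — Complex power: S = V·I* = 1056 - j359.9 VA.
Step 8 — Real power: P = Re(S) = 1056 W.
Step 9 — Reactive power: Q = Im(S) = -359.9 VAR.
Step 10 — Apparent power: |S| = 1116 VA.
Step 11 — Power factor: PF = P/|S| = 0.9465 (leading).

(a) P = 1056 W  (b) Q = -359.9 VAR  (c) S = 1116 VA  (d) PF = 0.9465 (leading)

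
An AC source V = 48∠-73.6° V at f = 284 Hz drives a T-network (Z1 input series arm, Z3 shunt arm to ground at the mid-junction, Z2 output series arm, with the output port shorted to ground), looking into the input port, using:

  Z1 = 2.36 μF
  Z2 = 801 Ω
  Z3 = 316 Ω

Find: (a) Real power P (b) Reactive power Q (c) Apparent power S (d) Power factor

Step 1 — Angular frequency: ω = 2π·f = 2π·284 = 1784 rad/s.
Step 2 — Component impedances:
  Z1: Z = 1/(jωC) = -j/(ω·C) = 0 - j237.5 Ω
  Z2: Z = R = 801 Ω
  Z3: Z = R = 316 Ω
Step 3 — With the output port shorted to ground, the output series arm Z2 runs from the junction to ground; the shunt arm Z3 also runs from the junction to ground. They appear in parallel: Z3 || Z2 = 226.6 Ω.
Step 4 — Series with input arm Z1: Z_in = Z1 + (Z3 || Z2) = 226.6 - j237.5 Ω = 328.2∠-46.3° Ω.
Step 5 — Source phasor: V = 48∠-73.6° V = 13.55 - j46.05 V.
Step 6 — Current: I = V / Z = 0.13 - j0.06698 A = 0.1462∠-27.3° A.
Step 7 — Complex power: S = V·I* = 4.846 - j5.078 VA.
Step 8 — Real power: P = Re(S) = 4.846 W.
Step 9 — Reactive power: Q = Im(S) = -5.078 VAR.
Step 10 — Apparent power: |S| = 7.019 VA.
Step 11 — Power factor: PF = P/|S| = 0.6904 (leading).

(a) P = 4.846 W  (b) Q = -5.078 VAR  (c) S = 7.019 VA  (d) PF = 0.6904 (leading)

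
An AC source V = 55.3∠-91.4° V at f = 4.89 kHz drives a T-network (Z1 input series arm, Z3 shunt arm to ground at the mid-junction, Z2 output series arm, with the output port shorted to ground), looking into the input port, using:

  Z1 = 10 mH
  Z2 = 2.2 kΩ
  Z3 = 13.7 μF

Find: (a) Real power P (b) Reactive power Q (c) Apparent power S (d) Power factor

Step 1 — Angular frequency: ω = 2π·f = 2π·4890 = 3.072e+04 rad/s.
Step 2 — Component impedances:
  Z1: Z = jωL = j·3.072e+04·0.01 = 0 + j307.2 Ω
  Z2: Z = R = 2200 Ω
  Z3: Z = 1/(jωC) = -j/(ω·C) = 0 - j2.376 Ω
Step 3 — With the output port shorted to ground, the output series arm Z2 runs from the junction to ground; the shunt arm Z3 also runs from the junction to ground. They appear in parallel: Z3 || Z2 = 0.002565 - j2.376 Ω.
Step 4 — Series with input arm Z1: Z_in = Z1 + (Z3 || Z2) = 0.002565 + j304.9 Ω = 304.9∠90.0° Ω.
Step 5 — Source phasor: V = 55.3∠-91.4° V = -1.351 - j55.28 V.
Step 6 — Current: I = V / Z = -0.1813 + j0.00443 A = 0.1814∠178.6° A.
Step 7 — Complex power: S = V·I* = 8.441e-05 + j10.03 VA.
Step 8 — Real power: P = Re(S) = 8.441e-05 W.
Step 9 — Reactive power: Q = Im(S) = 10.03 VAR.
Step 10 — Apparent power: |S| = 10.03 VA.
Step 11 — Power factor: PF = P/|S| = 8.415e-06 (lagging).

(a) P = 8.441e-05 W  (b) Q = 10.03 VAR  (c) S = 10.03 VA  (d) PF = 8.415e-06 (lagging)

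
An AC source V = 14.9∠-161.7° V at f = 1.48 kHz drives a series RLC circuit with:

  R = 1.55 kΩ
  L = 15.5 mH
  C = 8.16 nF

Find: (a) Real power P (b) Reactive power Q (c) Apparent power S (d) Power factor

Step 1 — Angular frequency: ω = 2π·f = 2π·1480 = 9299 rad/s.
Step 2 — Component impedances:
  R: Z = R = 1550 Ω
  L: Z = jωL = j·9299·0.0155 = 0 + j144.1 Ω
  C: Z = 1/(jωC) = -j/(ω·C) = 0 - j1.318e+04 Ω
Step 3 — Series combination: Z_total = R + L + C = 1550 - j1.303e+04 Ω = 1.313e+04∠-83.2° Ω.
Step 4 — Source phasor: V = 14.9∠-161.7° V = -14.15 - j4.678 V.
Step 5 — Current: I = V / Z = 0.0002267 - j0.001112 A = 0.001135∠-78.5° A.
Step 6 — Complex power: S = V·I* = 0.001997 - j0.0168 VA.
Step 7 — Real power: P = Re(S) = 0.001997 W.
Step 8 — Reactive power: Q = Im(S) = -0.0168 VAR.
Step 9 — Apparent power: |S| = 0.01691 VA.
Step 10 — Power factor: PF = P/|S| = 0.1181 (leading).

(a) P = 0.001997 W  (b) Q = -0.0168 VAR  (c) S = 0.01691 VA  (d) PF = 0.1181 (leading)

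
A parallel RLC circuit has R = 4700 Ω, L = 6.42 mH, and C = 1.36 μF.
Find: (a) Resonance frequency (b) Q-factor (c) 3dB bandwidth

Step 1 — Resonance: ω₀ = 1/√(LC) = 1/√(0.00642·1.36e-06) = 1.07e+04 rad/s.
Step 2 — f₀ = ω₀/(2π) = 1703 Hz.
Step 3 — Parallel Q: Q = R/(ω₀L) = 4700/(1.07e+04·0.00642) = 68.41.
Step 4 — Bandwidth: Δω = ω₀/Q = 156.4 rad/s; BW = Δω/(2π) = 24.9 Hz.

(a) f₀ = 1703 Hz  (b) Q = 68.41  (c) BW = 24.9 Hz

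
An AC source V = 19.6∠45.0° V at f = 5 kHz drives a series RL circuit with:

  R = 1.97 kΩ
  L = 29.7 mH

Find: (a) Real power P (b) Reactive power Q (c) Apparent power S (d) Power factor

Step 1 — Angular frequency: ω = 2π·f = 2π·5000 = 3.142e+04 rad/s.
Step 2 — Component impedances:
  R: Z = R = 1970 Ω
  L: Z = jωL = j·3.142e+04·0.0297 = 0 + j933.1 Ω
Step 3 — Series combination: Z_total = R + L = 1970 + j933.1 Ω = 2180∠25.3° Ω.
Step 4 — Source phasor: V = 19.6∠45.0° V = 13.86 + j13.86 V.
Step 5 — Current: I = V / Z = 0.008468 + j0.003025 A = 0.008992∠19.7° A.
Step 6 — Complex power: S = V·I* = 0.1593 + j0.07544 VA.
Step 7 — Real power: P = Re(S) = 0.1593 W.
Step 8 — Reactive power: Q = Im(S) = 0.07544 VAR.
Step 9 — Apparent power: |S| = 0.1762 VA.
Step 10 — Power factor: PF = P/|S| = 0.9038 (lagging).

(a) P = 0.1593 W  (b) Q = 0.07544 VAR  (c) S = 0.1762 VA  (d) PF = 0.9038 (lagging)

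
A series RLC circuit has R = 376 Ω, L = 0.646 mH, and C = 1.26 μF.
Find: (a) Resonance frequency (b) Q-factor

Step 1 — Resonance condition Im(Z)=0 gives ω₀ = 1/√(LC).
Step 2 — ω₀ = 1/√(0.000646·1.26e-06) = 3.505e+04 rad/s.
Step 3 — f₀ = ω₀/(2π) = 5579 Hz.
Step 4 — Series Q: Q = ω₀L/R = 3.505e+04·0.000646/376 = 0.06022.

(a) f₀ = 5579 Hz  (b) Q = 0.06022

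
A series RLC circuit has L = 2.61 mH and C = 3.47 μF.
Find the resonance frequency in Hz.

Step 1 — Resonance condition Im(Z)=0 gives ω₀ = 1/√(LC).
Step 2 — ω₀ = 1/√(0.00261·3.47e-06) = 1.051e+04 rad/s.
Step 3 — f₀ = ω₀/(2π) = 1672 Hz.

f₀ = 1672 Hz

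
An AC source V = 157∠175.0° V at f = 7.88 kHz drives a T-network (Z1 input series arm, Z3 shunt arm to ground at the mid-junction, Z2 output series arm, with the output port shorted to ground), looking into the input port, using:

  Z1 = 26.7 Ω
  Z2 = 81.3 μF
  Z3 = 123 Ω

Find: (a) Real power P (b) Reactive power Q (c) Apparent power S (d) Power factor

Step 1 — Angular frequency: ω = 2π·f = 2π·7880 = 4.951e+04 rad/s.
Step 2 — Component impedances:
  Z1: Z = R = 26.7 Ω
  Z2: Z = 1/(jωC) = -j/(ω·C) = 0 - j0.2484 Ω
  Z3: Z = R = 123 Ω
Step 3 — With the output port shorted to ground, the output series arm Z2 runs from the junction to ground; the shunt arm Z3 also runs from the junction to ground. They appear in parallel: Z3 || Z2 = 0.0005018 - j0.2484 Ω.
Step 4 — Series with input arm Z1: Z_in = Z1 + (Z3 || Z2) = 26.7 - j0.2484 Ω = 26.7∠-0.5° Ω.
Step 5 — Source phasor: V = 157∠175.0° V = -156.4 + j13.68 V.
Step 6 — Current: I = V / Z = -5.862 + j0.4579 A = 5.88∠175.5° A.
Step 7 — Complex power: S = V·I* = 923.1 - j8.589 VA.
Step 8 — Real power: P = Re(S) = 923.1 W.
Step 9 — Reactive power: Q = Im(S) = -8.589 VAR.
Step 10 — Apparent power: |S| = 923.1 VA.
Step 11 — Power factor: PF = P/|S| = 1 (leading).

(a) P = 923.1 W  (b) Q = -8.589 VAR  (c) S = 923.1 VA  (d) PF = 1 (leading)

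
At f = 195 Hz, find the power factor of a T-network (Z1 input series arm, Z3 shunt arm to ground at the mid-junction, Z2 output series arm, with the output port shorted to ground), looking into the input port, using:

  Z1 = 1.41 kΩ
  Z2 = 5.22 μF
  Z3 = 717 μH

Step 1 — Angular frequency: ω = 2π·f = 2π·195 = 1225 rad/s.
Step 2 — Component impedances:
  Z1: Z = R = 1410 Ω
  Z2: Z = 1/(jωC) = -j/(ω·C) = 0 - j156.4 Ω
  Z3: Z = jωL = j·1225·0.000717 = 0 + j0.8785 Ω
Step 3 — With the output port shorted to ground, the output series arm Z2 runs from the junction to ground; the shunt arm Z3 also runs from the junction to ground. They appear in parallel: Z3 || Z2 = 0 + j0.8834 Ω.
Step 4 — Series with input arm Z1: Z_in = Z1 + (Z3 || Z2) = 1410 + j0.8834 Ω = 1410∠0.0° Ω.
Step 5 — Power factor: PF = cos(φ) = Re(Z)/|Z| = 1410/1410 = 1.
Step 6 — Type: Im(Z) = 0.8834 ⇒ lagging (phase φ = 0.0°).

PF = 1 (lagging, φ = 0.0°)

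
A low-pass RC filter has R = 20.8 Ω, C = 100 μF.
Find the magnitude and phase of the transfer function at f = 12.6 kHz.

Step 1 — Angular frequency: ω = 2π·1.26e+04 = 7.917e+04 rad/s.
Step 2 — Transfer function: H(jω) = 1/(1 + jωRC).
Step 3 — Denominator: 1 + jωRC = 1 + j·7.917e+04·20.8·0.0001 = 1 + j164.7.
Step 4 — H = 3.688e-05 - j0.006073.
Step 5 — Magnitude: |H| = 0.006073 (-44.3 dB); phase: φ = -89.7°.

|H| = 0.006073 (-44.3 dB), φ = -89.7°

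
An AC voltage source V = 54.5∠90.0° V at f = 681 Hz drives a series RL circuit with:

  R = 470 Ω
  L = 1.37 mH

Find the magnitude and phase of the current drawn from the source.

Step 1 — Angular frequency: ω = 2π·f = 2π·681 = 4279 rad/s.
Step 2 — Component impedances:
  R: Z = R = 470 Ω
  L: Z = jωL = j·4279·0.00137 = 0 + j5.862 Ω
Step 3 — Series combination: Z_total = R + L = 470 + j5.862 Ω = 470∠0.7° Ω.
Step 4 — Source phasor: V = 54.5∠90.0° V = 0 + j54.5 V.
Step 5 — Ohm's law: I = V / Z_total = (0 + j54.5) / (470 + j5.862) = 0.001446 + j0.1159 A.
Step 6 — Convert to polar: |I| = 0.1159 A, ∠I = 89.3°.

I = 0.1159∠89.3° A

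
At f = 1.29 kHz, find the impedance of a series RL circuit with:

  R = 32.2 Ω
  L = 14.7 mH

Step 1 — Angular frequency: ω = 2π·f = 2π·1290 = 8105 rad/s.
Step 2 — Component impedances:
  R: Z = R = 32.2 Ω
  L: Z = jωL = j·8105·0.0147 = 0 + j119.1 Ω
Step 3 — Series combination: Z_total = R + L = 32.2 + j119.1 Ω = 123.4∠74.9° Ω.

Z = 32.2 + j119.1 Ω = 123.4∠74.9° Ω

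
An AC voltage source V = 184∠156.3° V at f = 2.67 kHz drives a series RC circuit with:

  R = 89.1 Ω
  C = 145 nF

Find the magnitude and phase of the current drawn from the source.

Step 1 — Angular frequency: ω = 2π·f = 2π·2670 = 1.678e+04 rad/s.
Step 2 — Component impedances:
  R: Z = R = 89.1 Ω
  C: Z = 1/(jωC) = -j/(ω·C) = 0 - j411.1 Ω
Step 3 — Series combination: Z_total = R + C = 89.1 - j411.1 Ω = 420.6∠-77.8° Ω.
Step 4 — Source phasor: V = 184∠156.3° V = -168.5 + j73.96 V.
Step 5 — Ohm's law: I = V / Z_total = (-168.5 + j73.96) / (89.1 - j411.1) = -0.2567 - j0.3542 A.
Step 6 — Convert to polar: |I| = 0.4374 A, ∠I = -125.9°.

I = 0.4374∠-125.9° A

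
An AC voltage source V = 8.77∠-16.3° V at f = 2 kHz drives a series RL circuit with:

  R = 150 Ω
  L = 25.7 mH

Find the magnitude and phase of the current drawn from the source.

Step 1 — Angular frequency: ω = 2π·f = 2π·2000 = 1.257e+04 rad/s.
Step 2 — Component impedances:
  R: Z = R = 150 Ω
  L: Z = jωL = j·1.257e+04·0.0257 = 0 + j323 Ω
Step 3 — Series combination: Z_total = R + L = 150 + j323 Ω = 356.1∠65.1° Ω.
Step 4 — Source phasor: V = 8.77∠-16.3° V = 8.417 - j2.461 V.
Step 5 — Ohm's law: I = V / Z_total = (8.417 - j2.461) / (150 + j323) = 0.003688 - j0.02435 A.
Step 6 — Convert to polar: |I| = 0.02463 A, ∠I = -81.4°.

I = 0.02463∠-81.4° A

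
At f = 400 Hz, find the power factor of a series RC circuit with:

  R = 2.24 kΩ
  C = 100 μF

Step 1 — Angular frequency: ω = 2π·f = 2π·400 = 2513 rad/s.
Step 2 — Component impedances:
  R: Z = R = 2240 Ω
  C: Z = 1/(jωC) = -j/(ω·C) = 0 - j3.979 Ω
Step 3 — Series combination: Z_total = R + C = 2240 - j3.979 Ω = 2240∠-0.1° Ω.
Step 4 — Power factor: PF = cos(φ) = Re(Z)/|Z| = 2240/2240 = 1.
Step 5 — Type: Im(Z) = -3.979 ⇒ leading (phase φ = -0.1°).

PF = 1 (leading, φ = -0.1°)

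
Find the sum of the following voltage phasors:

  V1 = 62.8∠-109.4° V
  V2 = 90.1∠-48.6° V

Step 1 — Convert each phasor to rectangular form:
  V1 = 62.8·(cos(-109.4°) + j·sin(-109.4°)) = -20.86 - j59.23 V
  V2 = 90.1·(cos(-48.6°) + j·sin(-48.6°)) = 59.58 - j67.59 V
Step 2 — Sum components: V_total = 38.72 - j126.8 V.
Step 3 — Convert to polar: |V_total| = 132.6 V, ∠V_total = -73.0°.

V_total = 132.6∠-73.0° V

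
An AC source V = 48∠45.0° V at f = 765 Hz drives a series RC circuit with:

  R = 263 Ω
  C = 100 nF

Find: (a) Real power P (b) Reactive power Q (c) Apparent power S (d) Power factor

Step 1 — Angular frequency: ω = 2π·f = 2π·765 = 4807 rad/s.
Step 2 — Component impedances:
  R: Z = R = 263 Ω
  C: Z = 1/(jωC) = -j/(ω·C) = 0 - j2080 Ω
Step 3 — Series combination: Z_total = R + C = 263 - j2080 Ω = 2097∠-82.8° Ω.
Step 4 — Source phasor: V = 48∠45.0° V = 33.94 + j33.94 V.
Step 5 — Current: I = V / Z = -0.01403 + j0.01809 A = 0.02289∠127.8° A.
Step 6 — Complex power: S = V·I* = 0.1378 - j1.09 VA.
Step 7 — Real power: P = Re(S) = 0.1378 W.
Step 8 — Reactive power: Q = Im(S) = -1.09 VAR.
Step 9 — Apparent power: |S| = 1.099 VA.
Step 10 — Power factor: PF = P/|S| = 0.1254 (leading).

(a) P = 0.1378 W  (b) Q = -1.09 VAR  (c) S = 1.099 VA  (d) PF = 0.1254 (leading)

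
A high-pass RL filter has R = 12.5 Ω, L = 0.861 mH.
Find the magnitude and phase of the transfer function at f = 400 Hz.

Step 1 — Angular frequency: ω = 2π·400 = 2513 rad/s.
Step 2 — Transfer function: H(jω) = jωL/(R + jωL).
Step 3 — Numerator jωL = j·2.164; denominator R + jωL = 12.5 + j2.164.
Step 4 — H = 0.0291 + j0.1681.
Step 5 — Magnitude: |H| = 0.1706 (-15.4 dB); phase: φ = 80.2°.

|H| = 0.1706 (-15.4 dB), φ = 80.2°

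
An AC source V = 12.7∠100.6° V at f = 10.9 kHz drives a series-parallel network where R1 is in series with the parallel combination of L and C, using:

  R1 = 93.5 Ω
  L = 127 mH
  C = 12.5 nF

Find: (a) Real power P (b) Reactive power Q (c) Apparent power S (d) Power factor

Step 1 — Angular frequency: ω = 2π·f = 2π·1.09e+04 = 6.849e+04 rad/s.
Step 2 — Component impedances:
  R1: Z = R = 93.5 Ω
  L: Z = jωL = j·6.849e+04·0.127 = 0 + j8698 Ω
  C: Z = 1/(jωC) = -j/(ω·C) = 0 - j1168 Ω
Step 3 — Parallel branch: L || C = 1/(1/L + 1/C) = 0 - j1349 Ω.
Step 4 — Series with R1: Z_total = R1 + (L || C) = 93.5 - j1349 Ω = 1353∠-86.0° Ω.
Step 5 — Source phasor: V = 12.7∠100.6° V = -2.336 + j12.48 V.
Step 6 — Current: I = V / Z = -0.009327 - j0.001085 A = 0.00939∠-173.4° A.
Step 7 — Complex power: S = V·I* = 0.008243 - j0.119 VA.
Step 8 — Real power: P = Re(S) = 0.008243 W.
Step 9 — Reactive power: Q = Im(S) = -0.119 VAR.
Step 10 — Apparent power: |S| = 0.1192 VA.
Step 11 — Power factor: PF = P/|S| = 0.06913 (leading).

(a) P = 0.008243 W  (b) Q = -0.119 VAR  (c) S = 0.1192 VA  (d) PF = 0.06913 (leading)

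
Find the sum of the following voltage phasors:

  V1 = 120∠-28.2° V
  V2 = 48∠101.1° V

Step 1 — Convert each phasor to rectangular form:
  V1 = 120·(cos(-28.2°) + j·sin(-28.2°)) = 105.8 - j56.71 V
  V2 = 48·(cos(101.1°) + j·sin(101.1°)) = -9.241 + j47.1 V
Step 2 — Sum components: V_total = 96.52 - j9.604 V.
Step 3 — Convert to polar: |V_total| = 96.99 V, ∠V_total = -5.7°.

V_total = 96.99∠-5.7° V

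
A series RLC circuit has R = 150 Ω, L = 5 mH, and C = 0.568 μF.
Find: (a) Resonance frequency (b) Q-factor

Step 1 — Resonance condition Im(Z)=0 gives ω₀ = 1/√(LC).
Step 2 — ω₀ = 1/√(0.005·5.68e-07) = 1.876e+04 rad/s.
Step 3 — f₀ = ω₀/(2π) = 2986 Hz.
Step 4 — Series Q: Q = ω₀L/R = 1.876e+04·0.005/150 = 0.6255.

(a) f₀ = 2986 Hz  (b) Q = 0.6255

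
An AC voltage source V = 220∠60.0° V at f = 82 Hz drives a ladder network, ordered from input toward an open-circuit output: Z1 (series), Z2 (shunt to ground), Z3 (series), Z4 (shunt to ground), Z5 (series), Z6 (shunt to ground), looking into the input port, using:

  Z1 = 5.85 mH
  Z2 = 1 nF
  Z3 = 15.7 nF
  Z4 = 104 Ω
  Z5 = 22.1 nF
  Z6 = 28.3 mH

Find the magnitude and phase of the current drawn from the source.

Step 1 — Angular frequency: ω = 2π·f = 2π·82 = 515.2 rad/s.
Step 2 — Component impedances:
  Z1: Z = jωL = j·515.2·0.00585 = 0 + j3.014 Ω
  Z2: Z = 1/(jωC) = -j/(ω·C) = 0 - j1.941e+06 Ω
  Z3: Z = 1/(jωC) = -j/(ω·C) = 0 - j1.236e+05 Ω
  Z4: Z = R = 104 Ω
  Z5: Z = 1/(jωC) = -j/(ω·C) = 0 - j8.782e+04 Ω
  Z6: Z = jωL = j·515.2·0.0283 = 0 + j14.58 Ω
Step 3 — Ladder network (open output): work backward from the far end, alternating series and parallel combinations. Z_in = 91.92 - j1.162e+05 Ω = 1.162e+05∠-90.0° Ω.
Step 4 — Source phasor: V = 220∠60.0° V = 110 + j190.5 V.
Step 5 — Ohm's law: I = V / Z_total = (110 + j190.5) / (91.92 - j1.162e+05) = -0.001639 + j0.0009478 A.
Step 6 — Convert to polar: |I| = 0.001893 A, ∠I = 150.0°.

I = 0.001893∠150.0° A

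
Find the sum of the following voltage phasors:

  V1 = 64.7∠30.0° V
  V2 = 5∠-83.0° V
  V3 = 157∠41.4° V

Step 1 — Convert each phasor to rectangular form:
  V1 = 64.7·(cos(30.0°) + j·sin(30.0°)) = 56.03 + j32.35 V
  V2 = 5·(cos(-83.0°) + j·sin(-83.0°)) = 0.6093 - j4.963 V
  V3 = 157·(cos(41.4°) + j·sin(41.4°)) = 117.8 + j103.8 V
Step 2 — Sum components: V_total = 174.4 + j131.2 V.
Step 3 — Convert to polar: |V_total| = 218.3 V, ∠V_total = 37.0°.

V_total = 218.3∠37.0° V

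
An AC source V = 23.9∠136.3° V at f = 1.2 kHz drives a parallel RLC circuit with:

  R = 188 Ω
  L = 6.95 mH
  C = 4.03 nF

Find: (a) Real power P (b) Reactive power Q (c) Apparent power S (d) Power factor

Step 1 — Angular frequency: ω = 2π·f = 2π·1200 = 7540 rad/s.
Step 2 — Component impedances:
  R: Z = R = 188 Ω
  L: Z = jωL = j·7540·0.00695 = 0 + j52.4 Ω
  C: Z = 1/(jωC) = -j/(ω·C) = 0 - j3.291e+04 Ω
Step 3 — Parallel combination: 1/Z_total = 1/R + 1/L + 1/C; Z_total = 13.59 + j48.69 Ω = 50.55∠74.4° Ω.
Step 4 — Source phasor: V = 23.9∠136.3° V = -17.28 + j16.51 V.
Step 5 — Current: I = V / Z = 0.2227 + j0.417 A = 0.4728∠61.9° A.
Step 6 — Complex power: S = V·I* = 3.038 + j10.88 VA.
Step 7 — Real power: P = Re(S) = 3.038 W.
Step 8 — Reactive power: Q = Im(S) = 10.88 VAR.
Step 9 — Apparent power: |S| = 11.3 VA.
Step 10 — Power factor: PF = P/|S| = 0.2689 (lagging).

(a) P = 3.038 W  (b) Q = 10.88 VAR  (c) S = 11.3 VA  (d) PF = 0.2689 (lagging)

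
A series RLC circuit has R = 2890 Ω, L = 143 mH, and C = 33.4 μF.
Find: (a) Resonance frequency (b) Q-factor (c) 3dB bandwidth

Step 1 — Resonance condition Im(Z)=0 gives ω₀ = 1/√(LC).
Step 2 — ω₀ = 1/√(0.143·3.34e-05) = 457.6 rad/s.
Step 3 — f₀ = ω₀/(2π) = 72.82 Hz.
Step 4 — Series Q: Q = ω₀L/R = 457.6·0.143/2890 = 0.02264.
Step 5 — 3dB bandwidth: Δω = ω₀/Q = 2.021e+04 rad/s; BW = Δω/(2π) = 3216 Hz.

(a) f₀ = 72.82 Hz  (b) Q = 0.02264  (c) BW = 3216 Hz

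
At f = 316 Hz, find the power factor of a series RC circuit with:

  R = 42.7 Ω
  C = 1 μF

Step 1 — Angular frequency: ω = 2π·f = 2π·316 = 1985 rad/s.
Step 2 — Component impedances:
  R: Z = R = 42.7 Ω
  C: Z = 1/(jωC) = -j/(ω·C) = 0 - j503.7 Ω
Step 3 — Series combination: Z_total = R + C = 42.7 - j503.7 Ω = 505.5∠-85.2° Ω.
Step 4 — Power factor: PF = cos(φ) = Re(Z)/|Z| = 42.7/505.46 = 0.08448.
Step 5 — Type: Im(Z) = -503.7 ⇒ leading (phase φ = -85.2°).

PF = 0.08448 (leading, φ = -85.2°)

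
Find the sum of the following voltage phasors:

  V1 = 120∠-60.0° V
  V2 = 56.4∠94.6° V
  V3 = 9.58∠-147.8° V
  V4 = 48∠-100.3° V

Step 1 — Convert each phasor to rectangular form:
  V1 = 120·(cos(-60.0°) + j·sin(-60.0°)) = 60 - j103.9 V
  V2 = 56.4·(cos(94.6°) + j·sin(94.6°)) = -4.523 + j56.22 V
  V3 = 9.58·(cos(-147.8°) + j·sin(-147.8°)) = -8.107 - j5.105 V
  V4 = 48·(cos(-100.3°) + j·sin(-100.3°)) = -8.583 - j47.23 V
Step 2 — Sum components: V_total = 38.79 - j100 V.
Step 3 — Convert to polar: |V_total| = 107.3 V, ∠V_total = -68.8°.

V_total = 107.3∠-68.8° V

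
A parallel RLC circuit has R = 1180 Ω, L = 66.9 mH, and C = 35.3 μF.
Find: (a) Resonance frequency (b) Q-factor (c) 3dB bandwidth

Step 1 — Resonance: ω₀ = 1/√(LC) = 1/√(0.0669·3.53e-05) = 650.7 rad/s.
Step 2 — f₀ = ω₀/(2π) = 103.6 Hz.
Step 3 — Parallel Q: Q = R/(ω₀L) = 1180/(650.7·0.0669) = 27.11.
Step 4 — Bandwidth: Δω = ω₀/Q = 24.01 rad/s; BW = Δω/(2π) = 3.821 Hz.

(a) f₀ = 103.6 Hz  (b) Q = 27.11  (c) BW = 3.821 Hz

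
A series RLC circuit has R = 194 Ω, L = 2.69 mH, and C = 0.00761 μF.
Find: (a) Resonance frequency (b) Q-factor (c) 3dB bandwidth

Step 1 — Resonance condition Im(Z)=0 gives ω₀ = 1/√(LC).
Step 2 — ω₀ = 1/√(0.00269·7.61e-09) = 2.21e+05 rad/s.
Step 3 — f₀ = ω₀/(2π) = 3.518e+04 Hz.
Step 4 — Series Q: Q = ω₀L/R = 2.21e+05·0.00269/194 = 3.065.
Step 5 — 3dB bandwidth: Δω = ω₀/Q = 7.212e+04 rad/s; BW = Δω/(2π) = 1.148e+04 Hz.

(a) f₀ = 3.518e+04 Hz  (b) Q = 3.065  (c) BW = 1.148e+04 Hz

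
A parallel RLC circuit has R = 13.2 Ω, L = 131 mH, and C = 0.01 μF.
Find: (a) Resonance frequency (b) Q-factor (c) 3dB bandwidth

Step 1 — Resonance: ω₀ = 1/√(LC) = 1/√(0.131·1e-08) = 2.763e+04 rad/s.
Step 2 — f₀ = ω₀/(2π) = 4397 Hz.
Step 3 — Parallel Q: Q = R/(ω₀L) = 13.2/(2.763e+04·0.131) = 0.003647.
Step 4 — Bandwidth: Δω = ω₀/Q = 7.576e+06 rad/s; BW = Δω/(2π) = 1.206e+06 Hz.

(a) f₀ = 4397 Hz  (b) Q = 0.003647  (c) BW = 1.206e+06 Hz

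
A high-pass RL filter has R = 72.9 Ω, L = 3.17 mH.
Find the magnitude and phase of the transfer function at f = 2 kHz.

Step 1 — Angular frequency: ω = 2π·2000 = 1.257e+04 rad/s.
Step 2 — Transfer function: H(jω) = jωL/(R + jωL).
Step 3 — Numerator jωL = j·39.84; denominator R + jωL = 72.9 + j39.84.
Step 4 — H = 0.2299 + j0.4208.
Step 5 — Magnitude: |H| = 0.4795 (-6.4 dB); phase: φ = 61.3°.

|H| = 0.4795 (-6.4 dB), φ = 61.3°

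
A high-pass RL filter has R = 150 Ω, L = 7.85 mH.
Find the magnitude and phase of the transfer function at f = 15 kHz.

Step 1 — Angular frequency: ω = 2π·1.5e+04 = 9.425e+04 rad/s.
Step 2 — Transfer function: H(jω) = jωL/(R + jωL).
Step 3 — Numerator jωL = j·739.8; denominator R + jωL = 150 + j739.8.
Step 4 — H = 0.9605 + j0.1947.
Step 5 — Magnitude: |H| = 0.9801 (-0.2 dB); phase: φ = 11.5°.

|H| = 0.9801 (-0.2 dB), φ = 11.5°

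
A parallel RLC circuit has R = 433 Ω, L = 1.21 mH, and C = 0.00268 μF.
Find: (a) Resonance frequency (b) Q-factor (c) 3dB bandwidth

Step 1 — Resonance: ω₀ = 1/√(LC) = 1/√(0.00121·2.68e-09) = 5.553e+05 rad/s.
Step 2 — f₀ = ω₀/(2π) = 8.838e+04 Hz.
Step 3 — Parallel Q: Q = R/(ω₀L) = 433/(5.553e+05·0.00121) = 0.6444.
Step 4 — Bandwidth: Δω = ω₀/Q = 8.617e+05 rad/s; BW = Δω/(2π) = 1.372e+05 Hz.

(a) f₀ = 8.838e+04 Hz  (b) Q = 0.6444  (c) BW = 1.372e+05 Hz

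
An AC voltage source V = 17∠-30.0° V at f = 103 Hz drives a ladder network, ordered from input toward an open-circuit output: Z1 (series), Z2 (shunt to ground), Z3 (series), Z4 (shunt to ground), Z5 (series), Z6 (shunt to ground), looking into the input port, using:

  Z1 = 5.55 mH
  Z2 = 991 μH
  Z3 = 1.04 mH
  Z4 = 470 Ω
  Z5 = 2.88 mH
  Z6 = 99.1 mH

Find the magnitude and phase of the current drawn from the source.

Step 1 — Angular frequency: ω = 2π·f = 2π·103 = 647.2 rad/s.
Step 2 — Component impedances:
  Z1: Z = jωL = j·647.2·0.00555 = 0 + j3.592 Ω
  Z2: Z = jωL = j·647.2·0.000991 = 0 + j0.6413 Ω
  Z3: Z = jωL = j·647.2·0.00104 = 0 + j0.6731 Ω
  Z4: Z = R = 470 Ω
  Z5: Z = jωL = j·647.2·0.00288 = 0 + j1.864 Ω
  Z6: Z = jωL = j·647.2·0.0991 = 0 + j64.13 Ω
Step 3 — Ladder network (open output): work backward from the far end, alternating series and parallel combinations. Z_in = 0.0008413 + j4.227 Ω = 4.227∠90.0° Ω.
Step 4 — Source phasor: V = 17∠-30.0° V = 14.72 - j8.5 V.
Step 5 — Ohm's law: I = V / Z_total = (14.72 - j8.5) / (0.0008413 + j4.227) = -2.01 - j3.483 A.
Step 6 — Convert to polar: |I| = 4.022 A, ∠I = -120.0°.

I = 4.022∠-120.0° A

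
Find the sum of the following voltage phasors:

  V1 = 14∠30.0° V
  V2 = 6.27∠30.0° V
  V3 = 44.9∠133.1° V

Step 1 — Convert each phasor to rectangular form:
  V1 = 14·(cos(30.0°) + j·sin(30.0°)) = 12.12 + j7 V
  V2 = 6.27·(cos(30.0°) + j·sin(30.0°)) = 5.43 + j3.135 V
  V3 = 44.9·(cos(133.1°) + j·sin(133.1°)) = -30.68 + j32.78 V
Step 2 — Sum components: V_total = -13.12 + j42.92 V.
Step 3 — Convert to polar: |V_total| = 44.88 V, ∠V_total = 107.0°.

V_total = 44.88∠107.0° V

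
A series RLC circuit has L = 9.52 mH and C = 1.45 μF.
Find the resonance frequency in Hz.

Step 1 — Resonance condition Im(Z)=0 gives ω₀ = 1/√(LC).
Step 2 — ω₀ = 1/√(0.00952·1.45e-06) = 8511 rad/s.
Step 3 — f₀ = ω₀/(2π) = 1355 Hz.

f₀ = 1355 Hz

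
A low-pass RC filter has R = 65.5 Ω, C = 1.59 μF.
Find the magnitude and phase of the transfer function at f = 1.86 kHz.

Step 1 — Angular frequency: ω = 2π·1860 = 1.169e+04 rad/s.
Step 2 — Transfer function: H(jω) = 1/(1 + jωRC).
Step 3 — Denominator: 1 + jωRC = 1 + j·1.169e+04·65.5·1.59e-06 = 1 + j1.217.
Step 4 — H = 0.403 - j0.4905.
Step 5 — Magnitude: |H| = 0.6348 (-3.9 dB); phase: φ = -50.6°.

|H| = 0.6348 (-3.9 dB), φ = -50.6°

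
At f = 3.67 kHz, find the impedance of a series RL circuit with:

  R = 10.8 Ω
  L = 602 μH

Step 1 — Angular frequency: ω = 2π·f = 2π·3670 = 2.306e+04 rad/s.
Step 2 — Component impedances:
  R: Z = R = 10.8 Ω
  L: Z = jωL = j·2.306e+04·0.000602 = 0 + j13.88 Ω
Step 3 — Series combination: Z_total = R + L = 10.8 + j13.88 Ω = 17.59∠52.1° Ω.

Z = 10.8 + j13.88 Ω = 17.59∠52.1° Ω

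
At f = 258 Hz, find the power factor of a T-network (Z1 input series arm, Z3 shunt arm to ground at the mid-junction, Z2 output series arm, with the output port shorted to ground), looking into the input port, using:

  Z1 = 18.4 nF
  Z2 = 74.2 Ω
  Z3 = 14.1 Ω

Step 1 — Angular frequency: ω = 2π·f = 2π·258 = 1621 rad/s.
Step 2 — Component impedances:
  Z1: Z = 1/(jωC) = -j/(ω·C) = 0 - j3.353e+04 Ω
  Z2: Z = R = 74.2 Ω
  Z3: Z = R = 14.1 Ω
Step 3 — With the output port shorted to ground, the output series arm Z2 runs from the junction to ground; the shunt arm Z3 also runs from the junction to ground. They appear in parallel: Z3 || Z2 = 11.85 Ω.
Step 4 — Series with input arm Z1: Z_in = Z1 + (Z3 || Z2) = 11.85 - j3.353e+04 Ω = 3.353e+04∠-90.0° Ω.
Step 5 — Power factor: PF = cos(φ) = Re(Z)/|Z| = 11.85/3.353e+04 = 0.0003534.
Step 6 — Type: Im(Z) = -3.353e+04 ⇒ leading (phase φ = -90.0°).

PF = 0.0003534 (leading, φ = -90.0°)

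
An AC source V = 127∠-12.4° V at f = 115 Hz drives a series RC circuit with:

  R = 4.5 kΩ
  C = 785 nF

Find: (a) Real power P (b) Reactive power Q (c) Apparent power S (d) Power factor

Step 1 — Angular frequency: ω = 2π·f = 2π·115 = 722.6 rad/s.
Step 2 — Component impedances:
  R: Z = R = 4500 Ω
  C: Z = 1/(jωC) = -j/(ω·C) = 0 - j1763 Ω
Step 3 — Series combination: Z_total = R + C = 4500 - j1763 Ω = 4833∠-21.4° Ω.
Step 4 — Source phasor: V = 127∠-12.4° V = 124 - j27.27 V.
Step 5 — Current: I = V / Z = 0.02595 + j0.004108 A = 0.02628∠9.0° A.
Step 6 — Complex power: S = V·I* = 3.107 - j1.217 VA.
Step 7 — Real power: P = Re(S) = 3.107 W.
Step 8 — Reactive power: Q = Im(S) = -1.217 VAR.
Step 9 — Apparent power: |S| = 3.337 VA.
Step 10 — Power factor: PF = P/|S| = 0.9311 (leading).

(a) P = 3.107 W  (b) Q = -1.217 VAR  (c) S = 3.337 VA  (d) PF = 0.9311 (leading)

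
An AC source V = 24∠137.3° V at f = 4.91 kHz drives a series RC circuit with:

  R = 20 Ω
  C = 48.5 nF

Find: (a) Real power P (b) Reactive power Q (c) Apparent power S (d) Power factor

Step 1 — Angular frequency: ω = 2π·f = 2π·4910 = 3.085e+04 rad/s.
Step 2 — Component impedances:
  R: Z = R = 20 Ω
  C: Z = 1/(jωC) = -j/(ω·C) = 0 - j668.3 Ω
Step 3 — Series combination: Z_total = R + C = 20 - j668.3 Ω = 668.6∠-88.3° Ω.
Step 4 — Source phasor: V = 24∠137.3° V = -17.64 + j16.28 V.
Step 5 — Current: I = V / Z = -0.02512 - j0.02564 A = 0.03589∠-134.4° A.
Step 6 — Complex power: S = V·I* = 0.02577 - j0.8611 VA.
Step 7 — Real power: P = Re(S) = 0.02577 W.
Step 8 — Reactive power: Q = Im(S) = -0.8611 VAR.
Step 9 — Apparent power: |S| = 0.8615 VA.
Step 10 — Power factor: PF = P/|S| = 0.02991 (leading).

(a) P = 0.02577 W  (b) Q = -0.8611 VAR  (c) S = 0.8615 VA  (d) PF = 0.02991 (leading)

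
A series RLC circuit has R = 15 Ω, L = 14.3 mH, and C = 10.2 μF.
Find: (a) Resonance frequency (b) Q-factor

Step 1 — Resonance condition Im(Z)=0 gives ω₀ = 1/√(LC).
Step 2 — ω₀ = 1/√(0.0143·1.02e-05) = 2618 rad/s.
Step 3 — f₀ = ω₀/(2π) = 416.7 Hz.
Step 4 — Series Q: Q = ω₀L/R = 2618·0.0143/15 = 2.496.

(a) f₀ = 416.7 Hz  (b) Q = 2.496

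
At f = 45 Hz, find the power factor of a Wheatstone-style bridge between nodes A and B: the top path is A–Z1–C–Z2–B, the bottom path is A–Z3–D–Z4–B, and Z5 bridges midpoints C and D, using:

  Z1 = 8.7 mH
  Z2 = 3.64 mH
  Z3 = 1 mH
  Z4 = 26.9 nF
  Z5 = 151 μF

Step 1 — Angular frequency: ω = 2π·f = 2π·45 = 282.7 rad/s.
Step 2 — Component impedances:
  Z1: Z = jωL = j·282.7·0.0087 = 0 + j2.46 Ω
  Z2: Z = jωL = j·282.7·0.00364 = 0 + j1.029 Ω
  Z3: Z = jωL = j·282.7·0.001 = 0 + j0.2827 Ω
  Z4: Z = 1/(jωC) = -j/(ω·C) = 0 - j1.315e+05 Ω
  Z5: Z = 1/(jωC) = -j/(ω·C) = 0 - j23.42 Ω
Step 3 — Bridge requires nodal analysis (the Z5 bridge couples midpoints C and D, so the two paths cannot be reduced to a simple series/parallel combination). Setting node B to ground and injecting 1 A at node A, the 3-node admittance system at A, C, D solves to V_A = Z_AB = 0 + j3.782 Ω = 3.782∠90.0° Ω.
Step 4 — Power factor: PF = cos(φ) = Re(Z)/|Z| = 0/3.782 = 0.
Step 5 — Type: Im(Z) = 3.782 ⇒ lagging (phase φ = 90.0°).

PF = 0 (lagging, φ = 90.0°)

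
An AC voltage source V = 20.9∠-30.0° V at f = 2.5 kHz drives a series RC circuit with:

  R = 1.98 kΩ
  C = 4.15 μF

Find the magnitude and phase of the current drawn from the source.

Step 1 — Angular frequency: ω = 2π·f = 2π·2500 = 1.571e+04 rad/s.
Step 2 — Component impedances:
  R: Z = R = 1980 Ω
  C: Z = 1/(jωC) = -j/(ω·C) = 0 - j15.34 Ω
Step 3 — Series combination: Z_total = R + C = 1980 - j15.34 Ω = 1980∠-0.4° Ω.
Step 4 — Source phasor: V = 20.9∠-30.0° V = 18.1 - j10.45 V.
Step 5 — Ohm's law: I = V / Z_total = (18.1 - j10.45) / (1980 - j15.34) = 0.009182 - j0.005207 A.
Step 6 — Convert to polar: |I| = 0.01056 A, ∠I = -29.6°.

I = 0.01056∠-29.6° A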